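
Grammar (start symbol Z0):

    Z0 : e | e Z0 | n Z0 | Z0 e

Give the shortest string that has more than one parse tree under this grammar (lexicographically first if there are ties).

e e

length 1: no string has ≥2 trees
length 2: e e has 2 parse trees

Two derivations of e e:
  Z0 ⇒ e Z0 ⇒ e e
  Z0 ⇒ Z0 e ⇒ e e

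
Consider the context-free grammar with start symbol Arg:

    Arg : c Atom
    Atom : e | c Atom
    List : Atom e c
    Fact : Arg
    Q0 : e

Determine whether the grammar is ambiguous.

Unambiguous

(List, Fact, Q0 are unreachable from Arg, so their rules don't affect L(Arg).) The reachable rules are right-linear with at most one rule per (nonterminal, next-terminal) pair. Each input token forces the next rule, so parsing is deterministic.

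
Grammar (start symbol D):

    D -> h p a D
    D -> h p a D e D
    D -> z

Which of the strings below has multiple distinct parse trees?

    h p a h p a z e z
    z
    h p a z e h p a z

h p a h p a z e z

h p a h p a z e z: 2 trees
z: 1 tree
h p a z e h p a z: 1 tree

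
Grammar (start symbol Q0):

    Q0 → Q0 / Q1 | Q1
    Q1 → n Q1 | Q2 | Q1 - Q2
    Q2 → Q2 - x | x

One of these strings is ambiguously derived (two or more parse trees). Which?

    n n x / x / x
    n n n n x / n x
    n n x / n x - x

n n x / n x - x

n n x / x / x: 1 tree
n n n n x / n x: 1 tree
n n x / n x - x: 3 trees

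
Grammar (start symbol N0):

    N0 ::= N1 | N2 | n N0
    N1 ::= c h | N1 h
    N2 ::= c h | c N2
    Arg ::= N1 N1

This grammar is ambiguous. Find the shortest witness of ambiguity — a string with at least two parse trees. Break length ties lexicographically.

c h

length 2: c h has 2 parse trees

Two derivations of c h:
  N0 ⇒ N1 ⇒ c h
  N0 ⇒ N2 ⇒ c h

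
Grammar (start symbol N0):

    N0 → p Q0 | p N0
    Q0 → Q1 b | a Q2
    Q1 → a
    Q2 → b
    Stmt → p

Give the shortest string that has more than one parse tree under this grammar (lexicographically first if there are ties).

p a b

length 3: p a b has 2 parse trees

Two derivations of p a b:
  N0 ⇒ p Q0 ⇒ p Q1 b ⇒ p a b
  N0 ⇒ p Q0 ⇒ p a Q2 ⇒ p a b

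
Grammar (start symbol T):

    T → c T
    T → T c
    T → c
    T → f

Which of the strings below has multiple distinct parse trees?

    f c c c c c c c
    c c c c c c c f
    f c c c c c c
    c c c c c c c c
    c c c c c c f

f c c c c c c c: 1 tree
c c c c c c c f: 1 tree
f c c c c c c: 1 tree
c c c c c c c c: 128 trees
c c c c c c f: 1 tree

c c c c c c c c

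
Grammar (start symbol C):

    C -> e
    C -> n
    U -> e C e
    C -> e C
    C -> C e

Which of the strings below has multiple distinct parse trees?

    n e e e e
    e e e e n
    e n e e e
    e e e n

e n e e e

n e e e e: 1 tree
e e e e n: 1 tree
e n e e e: 4 trees
e e e n: 1 tree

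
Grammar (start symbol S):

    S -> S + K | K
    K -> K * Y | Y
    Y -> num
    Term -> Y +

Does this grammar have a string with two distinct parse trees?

Unambiguous

Only S, K, Y are reachable from S; ignoring the rest: The grammar is stratified — S handles '+' (left-recursive), K handles '*', Y atoms. Each operator has a fixed associativity and precedence level, so every string has one parse.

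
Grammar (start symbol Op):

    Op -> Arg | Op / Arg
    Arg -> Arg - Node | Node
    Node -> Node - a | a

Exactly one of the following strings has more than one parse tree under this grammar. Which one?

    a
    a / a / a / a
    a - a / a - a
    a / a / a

a - a / a - a

a: 1 tree
a / a / a / a: 1 tree
a - a / a - a: 4 trees
a / a / a: 1 tree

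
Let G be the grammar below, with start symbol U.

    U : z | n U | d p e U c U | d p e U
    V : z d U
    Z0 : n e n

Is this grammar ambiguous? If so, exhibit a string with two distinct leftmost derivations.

Witness: d p e d p e z c z

Derivation 1: U ⇒ d p e U c U ⇒ d p e d p e U c U ⇒ d p e d p e z c U ⇒ d p e d p e z c z
Derivation 2: U ⇒ d p e U ⇒ d p e d p e U c U ⇒ d p e d p e z c U ⇒ d p e d p e z c z

Two distinct leftmost derivations for the same string.

Ambiguous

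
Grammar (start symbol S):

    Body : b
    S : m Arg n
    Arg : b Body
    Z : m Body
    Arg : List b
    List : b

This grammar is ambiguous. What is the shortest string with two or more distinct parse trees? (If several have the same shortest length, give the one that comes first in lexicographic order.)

m b b n

length 4: m b b n has 2 parse trees

Two derivations of m b b n:
  S ⇒ m Arg n ⇒ m b Body n ⇒ m b b n
  S ⇒ m Arg n ⇒ m List b n ⇒ m b b n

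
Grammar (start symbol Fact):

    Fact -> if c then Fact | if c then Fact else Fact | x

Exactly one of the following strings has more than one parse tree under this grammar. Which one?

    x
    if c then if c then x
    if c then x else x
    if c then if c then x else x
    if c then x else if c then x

x: 1 tree
if c then if c then x: 1 tree
if c then x else x: 1 tree
if c then if c then x else x: 2 trees
if c then x else if c then x: 1 tree

if c then if c then x else x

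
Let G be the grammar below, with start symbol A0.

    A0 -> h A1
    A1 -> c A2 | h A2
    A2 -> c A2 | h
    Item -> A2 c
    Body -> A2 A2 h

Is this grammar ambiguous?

Unambiguous

Only A0, A1, A2 are reachable from A0; ignoring the rest: The reachable rules are right-linear with at most one rule per (nonterminal, next-terminal) pair. Each input token forces the next rule, so parsing is deterministic.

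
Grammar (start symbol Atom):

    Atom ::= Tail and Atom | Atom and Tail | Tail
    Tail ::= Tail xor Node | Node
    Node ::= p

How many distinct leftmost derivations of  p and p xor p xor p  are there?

2

Parse trees for p and p xor p xor p:
  [Atom [Tail [Node p]] and [Atom [Tail [Tail [Tail [Node p]] xor [Node p]] xor [Node p]]]]
  [Atom [Atom [Tail [Node p]]] and [Tail [Tail [Tail [Node p]] xor [Node p]] xor [Node p]]]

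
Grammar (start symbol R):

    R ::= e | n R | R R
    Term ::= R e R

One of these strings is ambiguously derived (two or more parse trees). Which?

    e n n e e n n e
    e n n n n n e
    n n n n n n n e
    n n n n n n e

e n n e e n n e: 14 trees
e n n n n n e: 1 tree
n n n n n n n e: 1 tree
n n n n n n e: 1 tree

e n n e e n n e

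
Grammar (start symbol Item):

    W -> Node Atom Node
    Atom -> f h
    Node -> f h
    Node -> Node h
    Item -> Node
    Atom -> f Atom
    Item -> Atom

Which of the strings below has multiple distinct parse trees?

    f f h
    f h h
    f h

f f h: 1 tree
f h h: 1 tree
f h: 2 trees

f h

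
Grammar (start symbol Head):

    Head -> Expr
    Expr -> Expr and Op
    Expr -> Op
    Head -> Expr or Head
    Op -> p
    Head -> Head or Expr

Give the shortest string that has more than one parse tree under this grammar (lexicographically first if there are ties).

length 1: no string has ≥2 trees
length 3: p or p has 2 parse trees

Two derivations of p or p:
  Head ⇒ Expr or Head ⇒ Op or Head ⇒ p or Head ⇒ p or Expr ⇒ p or Op ⇒ p or p
  Head ⇒ Head or Expr ⇒ Expr or Expr ⇒ Op or Expr ⇒ p or Expr ⇒ p or Op ⇒ p or p

p or p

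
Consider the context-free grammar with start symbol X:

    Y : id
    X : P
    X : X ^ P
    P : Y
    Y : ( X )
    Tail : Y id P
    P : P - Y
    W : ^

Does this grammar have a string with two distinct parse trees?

Only X, P, Y are reachable from X; ignoring the rest: This is a standard precedence ladder (X over P over Y), with each level left-recursive on its own operator ('^' at X, '-' at P). That structure is LR(1), hence unambiguous.

Unambiguous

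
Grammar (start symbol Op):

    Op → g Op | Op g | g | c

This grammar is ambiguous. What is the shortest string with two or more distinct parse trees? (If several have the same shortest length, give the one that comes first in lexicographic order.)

g g

length 1: no string has ≥2 trees
length 2: g g has 2 parse trees

Two derivations of g g:
  Op ⇒ g Op ⇒ g g
  Op ⇒ Op g ⇒ g g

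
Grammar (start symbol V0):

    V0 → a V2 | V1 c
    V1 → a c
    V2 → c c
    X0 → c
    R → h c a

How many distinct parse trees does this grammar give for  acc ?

Parse trees for acc:
  [V0 a [V2 c c]]
  [V0 [V1 a c] c]

2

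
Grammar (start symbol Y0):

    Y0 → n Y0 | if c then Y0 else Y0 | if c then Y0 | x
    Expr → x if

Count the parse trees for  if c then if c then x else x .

Parse trees for if c then if c then x else x:
  [Y0 if c then [Y0 if c then [Y0 x]] else [Y0 x]]
  [Y0 if c then [Y0 if c then [Y0 x] else [Y0 x]]]

2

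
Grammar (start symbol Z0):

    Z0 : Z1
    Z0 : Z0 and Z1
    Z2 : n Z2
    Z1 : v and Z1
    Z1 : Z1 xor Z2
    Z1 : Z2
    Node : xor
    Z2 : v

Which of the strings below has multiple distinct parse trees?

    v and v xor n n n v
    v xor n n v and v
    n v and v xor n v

v and v xor n n n v: 3 trees
v xor n n v and v: 1 tree
n v and v xor n v: 1 tree

v and v xor n n n v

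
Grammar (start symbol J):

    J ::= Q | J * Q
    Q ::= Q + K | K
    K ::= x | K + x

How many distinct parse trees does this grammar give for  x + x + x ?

Parse trees for x + x + x:
  [J [Q [Q [K x]] + [K [K x] + x]]]
  [J [Q [Q [Q [K x]] + [K x]] + [K x]]]
  [J [Q [Q [K [K x] + x]] + [K x]]]
  [J [Q [K [K [K x] + x] + x]]]

4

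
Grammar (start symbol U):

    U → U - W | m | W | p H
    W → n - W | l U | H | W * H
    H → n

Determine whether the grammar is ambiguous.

Ambiguous

Witness: n - n

Derivation 1: U ⇒ U - W ⇒ W - W ⇒ H - W ⇒ n - W ⇒ n - H ⇒ n - n
Derivation 2: U ⇒ W ⇒ n - W ⇒ n - H ⇒ n - n

Two distinct leftmost derivations for the same string.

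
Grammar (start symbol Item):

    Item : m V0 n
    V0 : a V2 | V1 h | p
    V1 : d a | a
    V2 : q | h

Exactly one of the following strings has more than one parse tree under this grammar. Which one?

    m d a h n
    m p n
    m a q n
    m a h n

m a h n

m d a h n: 1 tree
m p n: 1 tree
m a q n: 1 tree
m a h n: 2 trees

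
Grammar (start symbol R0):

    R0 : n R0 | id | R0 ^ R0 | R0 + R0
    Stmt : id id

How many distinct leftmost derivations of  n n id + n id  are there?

3

Parse trees for n n id + n id:
  [R0 n [R0 n [R0 [R0 id] + [R0 n [R0 id]]]]]
  [R0 n [R0 [R0 n [R0 id]] + [R0 n [R0 id]]]]
  [R0 [R0 n [R0 n [R0 id]]] + [R0 n [R0 id]]]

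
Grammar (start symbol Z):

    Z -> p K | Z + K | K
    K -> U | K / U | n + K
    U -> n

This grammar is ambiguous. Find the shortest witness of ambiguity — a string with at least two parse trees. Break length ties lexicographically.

length 1: no string has ≥2 trees
length 2: no string has ≥2 trees
length 3: n + n has 2 parse trees

Two derivations of n + n:
  Z ⇒ Z + K ⇒ K + K ⇒ U + K ⇒ n + K ⇒ n + U ⇒ n + n
  Z ⇒ K ⇒ n + K ⇒ n + U ⇒ n + n

n + n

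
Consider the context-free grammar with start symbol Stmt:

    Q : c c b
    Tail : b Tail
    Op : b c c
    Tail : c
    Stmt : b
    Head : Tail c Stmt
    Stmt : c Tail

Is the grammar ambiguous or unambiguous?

Unambiguous

Only Stmt, Tail are reachable from Stmt; ignoring the rest: The reachable rules are right-linear with at most one rule per (nonterminal, next-terminal) pair. Each input token forces the next rule, so parsing is deterministic.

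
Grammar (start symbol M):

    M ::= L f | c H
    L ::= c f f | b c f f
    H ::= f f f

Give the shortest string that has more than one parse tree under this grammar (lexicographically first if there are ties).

length 4: c f f f has 2 parse trees

Two derivations of c f f f:
  M ⇒ L f ⇒ c f f f
  M ⇒ c H ⇒ c f f f

c f f f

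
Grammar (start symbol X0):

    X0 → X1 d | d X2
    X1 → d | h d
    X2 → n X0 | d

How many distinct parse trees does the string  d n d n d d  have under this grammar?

Parse trees for d n d n d d:
  [X0 d [X2 n [X0 d [X2 n [X0 [X1 d] d]]]]]
  [X0 d [X2 n [X0 d [X2 n [X0 d [X2 d]]]]]]

2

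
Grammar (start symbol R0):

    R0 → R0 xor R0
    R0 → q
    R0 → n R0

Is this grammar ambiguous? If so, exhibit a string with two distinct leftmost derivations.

Witness: n q xor q

Derivation 1: R0 ⇒ R0 xor R0 ⇒ n R0 xor R0 ⇒ n q xor R0 ⇒ n q xor q
Derivation 2: R0 ⇒ n R0 ⇒ n R0 xor R0 ⇒ n q xor R0 ⇒ n q xor q

Two distinct leftmost derivations for the same string.

Ambiguous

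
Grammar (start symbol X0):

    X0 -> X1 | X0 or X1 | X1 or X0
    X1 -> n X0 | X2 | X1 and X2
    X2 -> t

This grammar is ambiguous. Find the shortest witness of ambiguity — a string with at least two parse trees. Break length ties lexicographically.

length 1: no string has ≥2 trees
length 2: no string has ≥2 trees
length 3: t or t has 2 parse trees

Two derivations of t or t:
  X0 ⇒ X0 or X1 ⇒ X1 or X1 ⇒ X2 or X1 ⇒ t or X1 ⇒ t or X2 ⇒ t or t
  X0 ⇒ X1 or X0 ⇒ X2 or X0 ⇒ t or X0 ⇒ t or X1 ⇒ t or X2 ⇒ t or t

t or t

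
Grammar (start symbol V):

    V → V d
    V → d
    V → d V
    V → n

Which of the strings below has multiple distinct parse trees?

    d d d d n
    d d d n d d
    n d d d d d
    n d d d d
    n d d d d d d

d d d n d d

d d d d n: 1 tree
d d d n d d: 10 trees
n d d d d d: 1 tree
n d d d d: 1 tree
n d d d d d d: 1 tree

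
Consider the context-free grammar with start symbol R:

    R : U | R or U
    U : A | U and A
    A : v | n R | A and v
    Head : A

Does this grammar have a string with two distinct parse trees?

Ambiguous

Witness: v and v

Derivation 1: R ⇒ U ⇒ A ⇒ A and v ⇒ v and v
Derivation 2: R ⇒ U ⇒ U and A ⇒ A and A ⇒ v and A ⇒ v and v

Two distinct leftmost derivations for the same string.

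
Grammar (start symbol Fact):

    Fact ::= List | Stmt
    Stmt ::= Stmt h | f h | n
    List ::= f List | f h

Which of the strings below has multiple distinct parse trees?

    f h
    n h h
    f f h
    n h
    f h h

f h: 2 trees
n h h: 1 tree
f f h: 1 tree
n h: 1 tree
f h h: 1 tree

f h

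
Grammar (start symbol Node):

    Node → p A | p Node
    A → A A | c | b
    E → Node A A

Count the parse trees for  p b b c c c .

14

Parse trees for p b b c c c (showing first 6 of 14):
  [Node p [A [A b] [A [A b] [A [A c] [A [A c] [A c]]]]]]
  [Node p [A [A b] [A [A b] [A [A [A c] [A c]] [A c]]]]]
  [Node p [A [A b] [A [A [A b] [A c]] [A [A c] [A c]]]]]
  [Node p [A [A b] [A [A [A b] [A [A c] [A c]]] [A c]]]]
  [Node p [A [A b] [A [A [A [A b] [A c]] [A c]] [A c]]]]
  [Node p [A [A [A b] [A b]] [A [A c] [A [A c] [A c]]]]]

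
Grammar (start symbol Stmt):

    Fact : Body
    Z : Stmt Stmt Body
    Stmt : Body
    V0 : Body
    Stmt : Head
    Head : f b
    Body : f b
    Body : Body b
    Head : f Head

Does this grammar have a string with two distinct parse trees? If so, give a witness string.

Witness: f b

Derivation 1: Stmt ⇒ Body ⇒ f b
Derivation 2: Stmt ⇒ Head ⇒ f b

Two distinct leftmost derivations for the same string.

Ambiguous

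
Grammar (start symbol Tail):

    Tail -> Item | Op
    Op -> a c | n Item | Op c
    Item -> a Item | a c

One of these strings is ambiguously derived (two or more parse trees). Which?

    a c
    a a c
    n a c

a c

a c: 2 trees
a a c: 1 tree
n a c: 1 tree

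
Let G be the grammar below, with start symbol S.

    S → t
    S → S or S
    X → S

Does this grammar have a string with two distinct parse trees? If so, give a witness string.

Ambiguous

Witness: t or t or t

Derivation 1: S ⇒ S or S ⇒ t or S ⇒ t or S or S ⇒ t or t or S ⇒ t or t or t
Derivation 2: S ⇒ S or S ⇒ S or S or S ⇒ t or S or S ⇒ t or t or S ⇒ t or t or t

Two distinct leftmost derivations for the same string.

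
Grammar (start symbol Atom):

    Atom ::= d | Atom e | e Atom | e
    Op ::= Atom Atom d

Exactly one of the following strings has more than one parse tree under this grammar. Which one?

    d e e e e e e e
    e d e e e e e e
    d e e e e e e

d e e e e e e e: 1 tree
e d e e e e e e: 7 trees
d e e e e e e: 1 tree

e d e e e e e e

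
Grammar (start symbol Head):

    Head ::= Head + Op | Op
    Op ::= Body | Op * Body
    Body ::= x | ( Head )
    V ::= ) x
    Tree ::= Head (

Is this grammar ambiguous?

Unambiguous

(V, Tree are unreachable from Head, so their rules don't affect L(Head).) The grammar is stratified — Head handles '+' (left-recursive), Op handles '*', Body atoms. Each operator has a fixed associativity and precedence level, so every string has one parse.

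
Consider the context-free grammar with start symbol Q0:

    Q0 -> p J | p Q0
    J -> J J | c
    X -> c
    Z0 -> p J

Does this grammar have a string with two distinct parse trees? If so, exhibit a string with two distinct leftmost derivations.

Witness: p c c c

Derivation 1: Q0 ⇒ p J ⇒ p J J ⇒ p J J J ⇒ p c J J ⇒ p c c J ⇒ p c c c
Derivation 2: Q0 ⇒ p J ⇒ p J J ⇒ p c J ⇒ p c J J ⇒ p c c J ⇒ p c c c

Two distinct leftmost derivations for the same string.

Ambiguous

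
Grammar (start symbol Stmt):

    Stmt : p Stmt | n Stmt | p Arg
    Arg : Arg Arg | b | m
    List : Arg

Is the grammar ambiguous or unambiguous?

Witness: p b b b

Derivation 1: Stmt ⇒ p Arg ⇒ p Arg Arg ⇒ p Arg Arg Arg ⇒ p b Arg Arg ⇒ p b b Arg ⇒ p b b b
Derivation 2: Stmt ⇒ p Arg ⇒ p Arg Arg ⇒ p b Arg ⇒ p b Arg Arg ⇒ p b b Arg ⇒ p b b b

Two distinct leftmost derivations for the same string.

Ambiguous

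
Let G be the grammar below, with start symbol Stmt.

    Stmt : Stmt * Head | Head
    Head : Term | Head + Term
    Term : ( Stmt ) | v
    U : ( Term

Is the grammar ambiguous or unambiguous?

Unambiguous

Only Stmt, Head, Term are reachable from Stmt; ignoring the rest: This is a standard precedence ladder (Stmt over Head over Term), with each level left-recursive on its own operator ('*' at Stmt, '+' at Head). That structure is LR(1), hence unambiguous.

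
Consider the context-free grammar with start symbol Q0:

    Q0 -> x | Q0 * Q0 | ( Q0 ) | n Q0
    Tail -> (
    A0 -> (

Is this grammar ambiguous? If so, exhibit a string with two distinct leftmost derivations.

Witness: n x * x

Derivation 1: Q0 ⇒ Q0 * Q0 ⇒ n Q0 * Q0 ⇒ n x * Q0 ⇒ n x * x
Derivation 2: Q0 ⇒ n Q0 ⇒ n Q0 * Q0 ⇒ n x * Q0 ⇒ n x * x

Two distinct leftmost derivations for the same string.

Ambiguous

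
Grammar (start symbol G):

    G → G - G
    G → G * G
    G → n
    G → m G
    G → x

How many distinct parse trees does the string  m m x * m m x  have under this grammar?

3

Parse trees for m m x * m m x:
  [G [G m [G m [G x]]] * [G m [G m [G x]]]]
  [G m [G [G m [G x]] * [G m [G m [G x]]]]]
  [G m [G m [G [G x] * [G m [G m [G x]]]]]]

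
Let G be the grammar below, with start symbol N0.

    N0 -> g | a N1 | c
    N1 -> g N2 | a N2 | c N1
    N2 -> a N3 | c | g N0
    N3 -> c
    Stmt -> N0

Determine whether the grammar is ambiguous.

Only N0, N1, N2, N3 are reachable from N0; ignoring the rest: The reachable rules are right-linear with at most one rule per (nonterminal, next-terminal) pair. Each input token forces the next rule, so parsing is deterministic.

Unambiguous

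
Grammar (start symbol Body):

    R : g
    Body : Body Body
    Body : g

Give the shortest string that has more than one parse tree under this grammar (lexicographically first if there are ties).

g g g

length 1: no string has ≥2 trees
length 2: no string has ≥2 trees
length 3: g g g has 2 parse trees

Two derivations of g g g:
  Body ⇒ Body Body ⇒ Body Body Body ⇒ g Body Body ⇒ g g Body ⇒ g g g
  Body ⇒ Body Body ⇒ g Body ⇒ g Body Body ⇒ g g Body ⇒ g g g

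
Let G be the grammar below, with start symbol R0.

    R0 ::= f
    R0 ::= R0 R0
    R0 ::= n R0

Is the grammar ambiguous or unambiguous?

Ambiguous

Witness: f f f

Derivation 1: R0 ⇒ R0 R0 ⇒ f R0 ⇒ f R0 R0 ⇒ f f R0 ⇒ f f f
Derivation 2: R0 ⇒ R0 R0 ⇒ R0 R0 R0 ⇒ f R0 R0 ⇒ f f R0 ⇒ f f f

Two distinct leftmost derivations for the same string.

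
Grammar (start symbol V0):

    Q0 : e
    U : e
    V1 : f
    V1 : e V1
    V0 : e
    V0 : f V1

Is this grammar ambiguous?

Only V0, V1 are reachable from V0; ignoring the rest: Each reachable nonterminal has at most one production per leading terminal, and all productions are right-linear; the derivation is determined token-by-token.

Unambiguous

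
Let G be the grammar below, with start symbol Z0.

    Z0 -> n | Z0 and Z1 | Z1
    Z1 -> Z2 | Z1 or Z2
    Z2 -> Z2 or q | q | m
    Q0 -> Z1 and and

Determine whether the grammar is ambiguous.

Witness: m or q

Derivation 1: Z0 ⇒ Z1 ⇒ Z2 ⇒ Z2 or q ⇒ m or q
Derivation 2: Z0 ⇒ Z1 ⇒ Z1 or Z2 ⇒ Z2 or Z2 ⇒ m or Z2 ⇒ m or q

Two distinct leftmost derivations for the same string.

Ambiguous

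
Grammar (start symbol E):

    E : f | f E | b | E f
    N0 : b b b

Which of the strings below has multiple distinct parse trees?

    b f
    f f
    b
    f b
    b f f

b f: 1 tree
f f: 2 trees
b: 1 tree
f b: 1 tree
b f f: 1 tree

f f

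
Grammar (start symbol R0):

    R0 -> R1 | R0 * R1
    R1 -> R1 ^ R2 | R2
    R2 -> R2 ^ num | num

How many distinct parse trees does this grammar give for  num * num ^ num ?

Parse trees for num * num ^ num:
  [R0 [R0 [R1 [R2 num]]] * [R1 [R1 [R2 num]] ^ [R2 num]]]
  [R0 [R0 [R1 [R2 num]]] * [R1 [R2 [R2 num] ^ num]]]

2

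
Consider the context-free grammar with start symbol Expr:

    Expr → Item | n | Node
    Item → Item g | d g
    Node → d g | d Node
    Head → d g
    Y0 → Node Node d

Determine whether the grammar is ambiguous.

Ambiguous

Witness: d g

Derivation 1: Expr ⇒ Item ⇒ d g
Derivation 2: Expr ⇒ Node ⇒ d g

Two distinct leftmost derivations for the same string.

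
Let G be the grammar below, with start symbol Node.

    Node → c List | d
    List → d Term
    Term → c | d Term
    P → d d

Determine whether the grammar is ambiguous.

Only Node, List, Term are reachable from Node; ignoring the rest: The reachable rules are right-linear with at most one rule per (nonterminal, next-terminal) pair. Each input token forces the next rule, so parsing is deterministic.

Unambiguous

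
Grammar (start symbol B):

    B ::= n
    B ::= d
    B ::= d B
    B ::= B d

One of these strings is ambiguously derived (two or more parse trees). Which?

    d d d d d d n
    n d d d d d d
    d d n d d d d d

d d d d d d n: 1 tree
n d d d d d d: 1 tree
d d n d d d d d: 21 trees

d d n d d d d d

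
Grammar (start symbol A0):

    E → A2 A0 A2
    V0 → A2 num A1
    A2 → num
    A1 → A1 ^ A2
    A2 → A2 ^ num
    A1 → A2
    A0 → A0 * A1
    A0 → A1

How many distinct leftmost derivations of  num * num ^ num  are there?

Parse trees for num * num ^ num:
  [A0 [A0 [A1 [A2 num]]] * [A1 [A1 [A2 num]] ^ [A2 num]]]
  [A0 [A0 [A1 [A2 num]]] * [A1 [A2 [A2 num] ^ num]]]

2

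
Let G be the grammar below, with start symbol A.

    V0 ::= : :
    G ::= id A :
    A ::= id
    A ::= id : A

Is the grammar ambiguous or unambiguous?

Unambiguous

Only A is reachable from A; ignoring the rest: The reachable grammar is A → atom sep A | atom. Each atom is followed by either the separator (recurse) or end-of-string (stop) — no choice point.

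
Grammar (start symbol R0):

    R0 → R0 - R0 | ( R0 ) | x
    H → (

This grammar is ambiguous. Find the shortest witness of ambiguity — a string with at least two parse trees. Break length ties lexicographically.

x - x - x

length 1: no string has ≥2 trees
length 3: no string has ≥2 trees
length 5: x - x - x has 2 parse trees

Two derivations of x - x - x:
  R0 ⇒ R0 - R0 ⇒ R0 - R0 - R0 ⇒ x - R0 - R0 ⇒ x - x - R0 ⇒ x - x - x
  R0 ⇒ R0 - R0 ⇒ x - R0 ⇒ x - R0 - R0 ⇒ x - x - R0 ⇒ x - x - x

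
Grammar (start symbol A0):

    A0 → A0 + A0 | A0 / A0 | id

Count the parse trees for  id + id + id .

Parse trees for id + id + id:
  [A0 [A0 id] + [A0 [A0 id] + [A0 id]]]
  [A0 [A0 [A0 id] + [A0 id]] + [A0 id]]

2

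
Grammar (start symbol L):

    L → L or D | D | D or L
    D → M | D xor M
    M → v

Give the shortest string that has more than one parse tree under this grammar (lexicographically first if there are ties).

v or v

length 1: no string has ≥2 trees
length 3: v or v has 2 parse trees

Two derivations of v or v:
  L ⇒ L or D ⇒ D or D ⇒ M or D ⇒ v or D ⇒ v or M ⇒ v or v
  L ⇒ D or L ⇒ M or L ⇒ v or L ⇒ v or D ⇒ v or M ⇒ v or v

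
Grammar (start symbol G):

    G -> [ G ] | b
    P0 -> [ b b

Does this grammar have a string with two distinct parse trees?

Only G is reachable from G; ignoring the rest: Each string is a nest of matched brackets around a single atom. An opening bracket forces the recursive rule; an atom forces the base rule.

Unambiguous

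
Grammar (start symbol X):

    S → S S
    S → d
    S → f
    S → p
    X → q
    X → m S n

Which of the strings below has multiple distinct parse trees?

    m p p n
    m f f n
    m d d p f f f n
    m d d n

m p p n: 1 tree
m f f n: 1 tree
m d d p f f f n: 42 trees
m d d n: 1 tree

m d d p f f f n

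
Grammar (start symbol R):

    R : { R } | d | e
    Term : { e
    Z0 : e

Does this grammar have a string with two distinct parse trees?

Unambiguous

(Term, Z0 are unreachable from R, so their rules don't affect L(R).) L(R) is { openⁿ atom closeⁿ : n ≥ 0 }. The bracket depth fixes n, and the derivation is forced at every step.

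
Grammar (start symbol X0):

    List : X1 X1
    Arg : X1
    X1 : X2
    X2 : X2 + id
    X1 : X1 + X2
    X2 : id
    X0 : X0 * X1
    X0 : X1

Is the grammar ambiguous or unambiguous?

Ambiguous

Witness: id + id

Derivation 1: X0 ⇒ X1 ⇒ X2 ⇒ X2 + id ⇒ id + id
Derivation 2: X0 ⇒ X1 ⇒ X1 + X2 ⇒ X2 + X2 ⇒ id + X2 ⇒ id + id

Two distinct leftmost derivations for the same string.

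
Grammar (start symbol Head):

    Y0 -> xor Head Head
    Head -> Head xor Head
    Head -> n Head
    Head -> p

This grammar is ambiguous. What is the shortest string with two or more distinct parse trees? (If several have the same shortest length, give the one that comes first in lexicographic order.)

n p xor p

length 1: no string has ≥2 trees
length 2: no string has ≥2 trees
length 3: no string has ≥2 trees
length 4: n p xor p has 2 parse trees

Two derivations of n p xor p:
  Head ⇒ Head xor Head ⇒ n Head xor Head ⇒ n p xor Head ⇒ n p xor p
  Head ⇒ n Head ⇒ n Head xor Head ⇒ n p xor Head ⇒ n p xor p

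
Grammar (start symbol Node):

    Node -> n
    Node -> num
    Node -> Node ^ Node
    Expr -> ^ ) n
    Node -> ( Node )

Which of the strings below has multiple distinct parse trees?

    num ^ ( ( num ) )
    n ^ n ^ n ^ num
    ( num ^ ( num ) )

num ^ ( ( num ) ): 1 tree
n ^ n ^ n ^ num: 5 trees
( num ^ ( num ) ): 1 tree

n ^ n ^ n ^ num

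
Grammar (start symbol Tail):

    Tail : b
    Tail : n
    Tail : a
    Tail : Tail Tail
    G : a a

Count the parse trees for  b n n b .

Parse trees for b n n b:
  [Tail [Tail b] [Tail [Tail n] [Tail [Tail n] [Tail b]]]]
  [Tail [Tail b] [Tail [Tail [Tail n] [Tail n]] [Tail b]]]
  [Tail [Tail [Tail b] [Tail n]] [Tail [Tail n] [Tail b]]]
  [Tail [Tail [Tail b] [Tail [Tail n] [Tail n]]] [Tail b]]
  [Tail [Tail [Tail [Tail b] [Tail n]] [Tail n]] [Tail b]]

5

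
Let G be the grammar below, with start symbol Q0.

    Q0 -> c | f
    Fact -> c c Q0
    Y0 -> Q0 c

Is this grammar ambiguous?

(Fact, Y0 are unreachable from Q0, so their rules don't affect L(Q0).) Restricted to the reachable nonterminals, every rule has the form A → t or A → t B, and no two rules for the same A share a first terminal. The grammar encodes a DFA — one run per string.

Unambiguous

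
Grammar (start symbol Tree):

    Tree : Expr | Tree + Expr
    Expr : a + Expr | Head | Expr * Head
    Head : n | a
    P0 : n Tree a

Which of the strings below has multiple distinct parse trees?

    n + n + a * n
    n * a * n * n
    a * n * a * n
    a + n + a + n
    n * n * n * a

a + n + a + n

n + n + a * n: 1 tree
n * a * n * n: 1 tree
a * n * a * n: 1 tree
a + n + a + n: 4 trees
n * n * n * a: 1 tree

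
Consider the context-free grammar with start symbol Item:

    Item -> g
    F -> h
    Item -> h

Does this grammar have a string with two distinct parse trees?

Only Item is reachable from Item; ignoring the rest: Each reachable nonterminal has at most one production per leading terminal, and all productions are right-linear; the derivation is determined token-by-token.

Unambiguous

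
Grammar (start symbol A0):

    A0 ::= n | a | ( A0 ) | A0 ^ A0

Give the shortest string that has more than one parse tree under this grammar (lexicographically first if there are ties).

length 1: no string has ≥2 trees
length 3: no string has ≥2 trees
length 5: a ^ a ^ a has 2 parse trees

Two derivations of a ^ a ^ a:
  A0 ⇒ A0 ^ A0 ⇒ a ^ A0 ⇒ a ^ A0 ^ A0 ⇒ a ^ a ^ A0 ⇒ a ^ a ^ a
  A0 ⇒ A0 ^ A0 ⇒ A0 ^ A0 ^ A0 ⇒ a ^ A0 ^ A0 ⇒ a ^ a ^ A0 ⇒ a ^ a ^ a

a ^ a ^ a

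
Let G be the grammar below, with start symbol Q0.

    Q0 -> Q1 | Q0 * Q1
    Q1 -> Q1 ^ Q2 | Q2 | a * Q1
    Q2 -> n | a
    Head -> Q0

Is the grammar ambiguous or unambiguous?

Witness: a * a

Derivation 1: Q0 ⇒ Q1 ⇒ a * Q1 ⇒ a * Q2 ⇒ a * a
Derivation 2: Q0 ⇒ Q0 * Q1 ⇒ Q1 * Q1 ⇒ Q2 * Q1 ⇒ a * Q1 ⇒ a * Q2 ⇒ a * a

Two distinct leftmost derivations for the same string.

Ambiguous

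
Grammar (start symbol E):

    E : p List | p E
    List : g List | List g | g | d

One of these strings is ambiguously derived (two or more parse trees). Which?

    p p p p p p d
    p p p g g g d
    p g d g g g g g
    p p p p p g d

p p p p p p d: 1 tree
p p p g g g d: 1 tree
p g d g g g g g: 6 trees
p p p p p g d: 1 tree

p g d g g g g g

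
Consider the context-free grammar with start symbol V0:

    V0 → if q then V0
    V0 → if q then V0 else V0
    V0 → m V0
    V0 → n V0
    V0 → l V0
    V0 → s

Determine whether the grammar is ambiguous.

Witness: if q then if q then s else s

Derivation 1: V0 ⇒ if q then V0 ⇒ if q then if q then V0 else V0 ⇒ if q then if q then s else V0 ⇒ if q then if q then s else s
Derivation 2: V0 ⇒ if q then V0 else V0 ⇒ if q then if q then V0 else V0 ⇒ if q then if q then s else V0 ⇒ if q then if q then s else s

Two distinct leftmost derivations for the same string.

Ambiguous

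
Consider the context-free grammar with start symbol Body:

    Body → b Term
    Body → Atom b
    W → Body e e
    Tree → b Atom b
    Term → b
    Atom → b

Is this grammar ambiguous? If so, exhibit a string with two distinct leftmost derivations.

Witness: b b

Derivation 1: Body ⇒ b Term ⇒ b b
Derivation 2: Body ⇒ Atom b ⇒ b b

Two distinct leftmost derivations for the same string.

Ambiguous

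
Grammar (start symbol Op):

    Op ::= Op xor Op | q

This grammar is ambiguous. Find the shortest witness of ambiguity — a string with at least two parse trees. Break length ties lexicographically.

length 1: no string has ≥2 trees
length 3: no string has ≥2 trees
length 5: q xor q xor q has 2 parse trees

Two derivations of q xor q xor q:
  Op ⇒ Op xor Op ⇒ Op xor Op xor Op ⇒ q xor Op xor Op ⇒ q xor q xor Op ⇒ q xor q xor q
  Op ⇒ Op xor Op ⇒ q xor Op ⇒ q xor Op xor Op ⇒ q xor q xor Op ⇒ q xor q xor q

q xor q xor q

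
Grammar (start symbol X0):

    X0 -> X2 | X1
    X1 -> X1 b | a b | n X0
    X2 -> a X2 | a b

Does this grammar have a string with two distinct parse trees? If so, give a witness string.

Witness: a b

Derivation 1: X0 ⇒ X2 ⇒ a b
Derivation 2: X0 ⇒ X1 ⇒ a b

Two distinct leftmost derivations for the same string.

Ambiguous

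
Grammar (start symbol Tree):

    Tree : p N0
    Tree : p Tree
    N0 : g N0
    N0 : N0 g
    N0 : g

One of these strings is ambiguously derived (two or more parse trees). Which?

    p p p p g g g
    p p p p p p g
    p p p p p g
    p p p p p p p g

p p p p g g g

p p p p g g g: 4 trees
p p p p p p g: 1 tree
p p p p p g: 1 tree
p p p p p p p g: 1 tree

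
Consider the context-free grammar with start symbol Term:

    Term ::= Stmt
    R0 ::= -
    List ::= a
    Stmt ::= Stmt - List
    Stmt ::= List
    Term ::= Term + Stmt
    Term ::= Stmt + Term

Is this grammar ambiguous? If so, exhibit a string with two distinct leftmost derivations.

Ambiguous

Witness: a + a

Derivation 1: Term ⇒ Term + Stmt ⇒ Stmt + Stmt ⇒ List + Stmt ⇒ a + Stmt ⇒ a + List ⇒ a + a
Derivation 2: Term ⇒ Stmt + Term ⇒ List + Term ⇒ a + Term ⇒ a + Stmt ⇒ a + List ⇒ a + a

Two distinct leftmost derivations for the same string.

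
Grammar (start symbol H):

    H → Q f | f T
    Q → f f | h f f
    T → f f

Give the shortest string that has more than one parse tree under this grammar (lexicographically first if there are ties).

length 3: f f f has 2 parse trees

Two derivations of f f f:
  H ⇒ Q f ⇒ f f f
  H ⇒ f T ⇒ f f f

f f f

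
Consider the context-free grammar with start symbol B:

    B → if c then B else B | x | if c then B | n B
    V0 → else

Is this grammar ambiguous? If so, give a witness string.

Witness: if c then if c then x else x

Derivation 1: B ⇒ if c then B else B ⇒ if c then if c then B else B ⇒ if c then if c then x else B ⇒ if c then if c then x else x
Derivation 2: B ⇒ if c then B ⇒ if c then if c then B else B ⇒ if c then if c then x else B ⇒ if c then if c then x else x

Two distinct leftmost derivations for the same string.

Ambiguous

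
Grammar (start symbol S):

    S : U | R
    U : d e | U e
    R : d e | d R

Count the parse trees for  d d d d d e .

Parse trees for d d d d d e:
  [S [R d [R d [R d [R d [R d e]]]]]]

1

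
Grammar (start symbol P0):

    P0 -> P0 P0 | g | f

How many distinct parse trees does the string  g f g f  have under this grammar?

5

Parse trees for g f g f:
  [P0 [P0 g] [P0 [P0 f] [P0 [P0 g] [P0 f]]]]
  [P0 [P0 g] [P0 [P0 [P0 f] [P0 g]] [P0 f]]]
  [P0 [P0 [P0 g] [P0 f]] [P0 [P0 g] [P0 f]]]
  [P0 [P0 [P0 g] [P0 [P0 f] [P0 g]]] [P0 f]]
  [P0 [P0 [P0 [P0 g] [P0 f]] [P0 g]] [P0 f]]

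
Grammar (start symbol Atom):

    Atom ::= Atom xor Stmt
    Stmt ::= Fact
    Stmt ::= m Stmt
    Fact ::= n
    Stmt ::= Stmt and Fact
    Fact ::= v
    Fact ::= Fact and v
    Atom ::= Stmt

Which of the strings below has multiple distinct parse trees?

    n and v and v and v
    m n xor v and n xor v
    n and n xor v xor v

n and v and v and v

n and v and v and v: 8 trees
m n xor v and n xor v: 1 tree
n and n xor v xor v: 1 tree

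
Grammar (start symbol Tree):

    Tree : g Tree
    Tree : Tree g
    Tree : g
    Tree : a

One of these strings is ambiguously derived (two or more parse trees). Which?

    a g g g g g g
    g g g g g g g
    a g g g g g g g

a g g g g g g: 1 tree
g g g g g g g: 64 trees
a g g g g g g g: 1 tree

g g g g g g g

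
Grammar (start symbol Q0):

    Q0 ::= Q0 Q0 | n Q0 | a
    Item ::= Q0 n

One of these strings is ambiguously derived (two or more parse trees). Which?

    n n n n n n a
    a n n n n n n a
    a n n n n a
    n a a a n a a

n a a a n a a

n n n n n n a: 1 tree
a n n n n n n a: 1 tree
a n n n n a: 1 tree
n a a a n a a: 56 trees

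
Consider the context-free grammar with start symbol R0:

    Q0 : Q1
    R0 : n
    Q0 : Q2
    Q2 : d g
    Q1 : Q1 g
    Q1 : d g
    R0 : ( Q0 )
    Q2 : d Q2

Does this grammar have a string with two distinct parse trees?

Witness: ( d g )

Derivation 1: R0 ⇒ ( Q0 ) ⇒ ( Q1 ) ⇒ ( d g )
Derivation 2: R0 ⇒ ( Q0 ) ⇒ ( Q2 ) ⇒ ( d g )

Two distinct leftmost derivations for the same string.

Ambiguous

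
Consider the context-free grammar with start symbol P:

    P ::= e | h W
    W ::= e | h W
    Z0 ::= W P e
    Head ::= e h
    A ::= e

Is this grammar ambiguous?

Unambiguous

(Z0, Head, A are unreachable from P, so their rules don't affect L(P).) Each reachable nonterminal has at most one production per leading terminal, and all productions are right-linear; the derivation is determined token-by-token.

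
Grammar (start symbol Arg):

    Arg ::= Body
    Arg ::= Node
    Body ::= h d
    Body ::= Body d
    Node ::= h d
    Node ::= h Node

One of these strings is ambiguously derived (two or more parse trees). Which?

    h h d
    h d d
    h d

h h d: 1 tree
h d d: 1 tree
h d: 2 trees

h d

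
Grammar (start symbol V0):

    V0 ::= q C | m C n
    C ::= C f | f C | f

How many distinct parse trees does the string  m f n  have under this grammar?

Parse trees for m f n:
  [V0 m [C f] n]

1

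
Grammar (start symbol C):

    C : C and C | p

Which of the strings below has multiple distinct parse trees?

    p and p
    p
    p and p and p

p and p: 1 tree
p: 1 tree
p and p and p: 2 trees

p and p and p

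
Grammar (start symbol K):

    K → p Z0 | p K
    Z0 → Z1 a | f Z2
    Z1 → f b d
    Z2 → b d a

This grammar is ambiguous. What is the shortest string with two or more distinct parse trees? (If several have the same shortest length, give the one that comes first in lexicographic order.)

length 5: p f b d a has 2 parse trees

Two derivations of p f b d a:
  K ⇒ p Z0 ⇒ p Z1 a ⇒ p f b d a
  K ⇒ p Z0 ⇒ p f Z2 ⇒ p f b d a

p f b d a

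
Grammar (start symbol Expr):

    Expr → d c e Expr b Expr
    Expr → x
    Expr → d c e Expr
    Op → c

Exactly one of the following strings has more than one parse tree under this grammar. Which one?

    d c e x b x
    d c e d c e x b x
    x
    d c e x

d c e x b x: 1 tree
d c e d c e x b x: 2 trees
x: 1 tree
d c e x: 1 tree

d c e d c e x b x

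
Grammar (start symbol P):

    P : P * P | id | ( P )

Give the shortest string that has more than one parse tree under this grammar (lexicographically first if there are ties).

id * id * id

length 1: no string has ≥2 trees
length 3: no string has ≥2 trees
length 5: id * id * id has 2 parse trees

Two derivations of id * id * id:
  P ⇒ P * P ⇒ P * P * P ⇒ id * P * P ⇒ id * id * P ⇒ id * id * id
  P ⇒ P * P ⇒ id * P ⇒ id * P * P ⇒ id * id * P ⇒ id * id * id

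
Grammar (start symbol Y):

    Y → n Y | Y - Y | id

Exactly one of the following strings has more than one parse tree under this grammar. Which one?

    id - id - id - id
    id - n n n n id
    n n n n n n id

id - id - id - id: 5 trees
id - n n n n id: 1 tree
n n n n n n id: 1 tree

id - id - id - id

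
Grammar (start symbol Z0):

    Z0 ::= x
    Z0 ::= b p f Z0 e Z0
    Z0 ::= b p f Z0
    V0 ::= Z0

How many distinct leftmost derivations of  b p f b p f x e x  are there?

2

Parse trees for b p f b p f x e x:
  [Z0 b p f [Z0 b p f [Z0 x]] e [Z0 x]]
  [Z0 b p f [Z0 b p f [Z0 x] e [Z0 x]]]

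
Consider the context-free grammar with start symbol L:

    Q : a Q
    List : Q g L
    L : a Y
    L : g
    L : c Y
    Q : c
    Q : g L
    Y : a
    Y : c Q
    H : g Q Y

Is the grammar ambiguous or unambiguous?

Unambiguous

(H, List are unreachable from L, so their rules don't affect L(L).) The reachable rules are right-linear with at most one rule per (nonterminal, next-terminal) pair. Each input token forces the next rule, so parsing is deterministic.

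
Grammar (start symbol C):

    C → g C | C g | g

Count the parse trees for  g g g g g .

16

Parse trees for g g g g g (showing first 6 of 16):
  [C g [C g [C g [C g [C g]]]]]
  [C g [C g [C g [C [C g] g]]]]
  [C g [C g [C [C g [C g]] g]]]
  [C g [C g [C [C [C g] g] g]]]
  [C g [C [C g [C g [C g]]] g]]
  [C g [C [C g [C [C g] g]] g]]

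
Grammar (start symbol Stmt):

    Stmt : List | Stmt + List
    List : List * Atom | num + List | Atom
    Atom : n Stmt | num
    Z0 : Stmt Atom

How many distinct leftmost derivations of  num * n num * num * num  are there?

Parse trees for num * n num * num * num:
  [Stmt [List [List [Atom num]] * [Atom n [Stmt [List [List [List [Atom num]] * [Atom num]] * [Atom num]]]]]]
  [Stmt [List [List [List [Atom num]] * [Atom n [Stmt [List [List [Atom num]] * [Atom num]]]]] * [Atom num]]]
  [Stmt [List [List [List [List [Atom num]] * [Atom n [Stmt [List [Atom num]]]]] * [Atom num]] * [Atom num]]]

3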